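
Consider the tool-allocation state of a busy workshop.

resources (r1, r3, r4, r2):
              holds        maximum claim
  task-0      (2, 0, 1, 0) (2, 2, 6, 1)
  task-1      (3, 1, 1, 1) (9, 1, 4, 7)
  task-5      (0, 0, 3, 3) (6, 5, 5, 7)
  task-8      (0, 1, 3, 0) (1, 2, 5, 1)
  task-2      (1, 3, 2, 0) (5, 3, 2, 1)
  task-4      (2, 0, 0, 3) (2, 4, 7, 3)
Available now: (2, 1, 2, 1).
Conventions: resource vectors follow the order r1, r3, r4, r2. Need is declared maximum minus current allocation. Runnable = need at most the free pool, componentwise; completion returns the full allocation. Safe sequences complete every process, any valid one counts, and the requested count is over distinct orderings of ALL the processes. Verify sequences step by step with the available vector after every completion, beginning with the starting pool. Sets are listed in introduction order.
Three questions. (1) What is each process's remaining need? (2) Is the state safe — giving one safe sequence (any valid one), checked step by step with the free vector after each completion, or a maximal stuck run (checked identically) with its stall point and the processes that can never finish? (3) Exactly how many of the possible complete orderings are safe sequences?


(1) Need matrix, components ordered r1, r3, r4, r2:
  task-0: (0, 2, 5, 1)
  task-1: (6, 0, 3, 6)
  task-5: (6, 5, 2, 4)
  task-8: (1, 1, 2, 1)
  task-2: (4, 0, 0, 1)
  task-4: (0, 4, 7, 0)
(2) SAFE — a valid safe sequence is task-8, task-0, task-2, task-4, task-5, task-1.
Key observation: task-8 marks the first exact bind of the order: its need (1, 1, 2, 1) fits the free (2, 1, 2, 1) with zero slack on a requested resource.
Step-by-step check:
  pool = (2, 1, 2, 1)
  run task-8 (needs (1, 1, 2, 1), free (2, 1, 2, 1)); after release of (0, 1, 3, 0) the pool is (2, 2, 5, 1)
  run task-0 (needs (0, 2, 5, 1), free (2, 2, 5, 1)); after release of (2, 0, 1, 0) the pool is (4, 2, 6, 1)
  run task-2 (needs (4, 0, 0, 1), free (4, 2, 6, 1)); after release of (1, 3, 2, 0) the pool is (5, 5, 8, 1)
  run task-4 (needs (0, 4, 7, 0), free (5, 5, 8, 1)); after release of (2, 0, 0, 3) the pool is (7, 5, 8, 4)
  run task-5 (needs (6, 5, 2, 4), free (7, 5, 8, 4)); after release of (0, 0, 3, 3) the pool is (7, 5, 11, 7)
  run task-1 (needs (6, 0, 3, 6), free (7, 5, 11, 7)); after release of (3, 1, 1, 1) the pool is (10, 6, 12, 8)
(3) Exactly 1 of the possible complete orderings is a safe sequence.


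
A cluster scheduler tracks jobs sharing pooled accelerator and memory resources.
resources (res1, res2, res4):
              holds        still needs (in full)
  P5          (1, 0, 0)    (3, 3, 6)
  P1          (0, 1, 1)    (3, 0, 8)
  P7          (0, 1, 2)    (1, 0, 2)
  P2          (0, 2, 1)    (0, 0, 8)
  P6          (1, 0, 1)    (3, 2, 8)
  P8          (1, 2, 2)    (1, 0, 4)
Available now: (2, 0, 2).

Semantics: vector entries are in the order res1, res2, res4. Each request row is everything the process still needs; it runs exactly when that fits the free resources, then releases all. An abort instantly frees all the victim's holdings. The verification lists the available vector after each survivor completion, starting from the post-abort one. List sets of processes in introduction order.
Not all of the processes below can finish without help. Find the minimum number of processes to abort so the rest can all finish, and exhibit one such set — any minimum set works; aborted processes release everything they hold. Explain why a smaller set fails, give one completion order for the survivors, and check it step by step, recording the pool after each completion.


Abort P1 and P2.
Key observation: P6 could never have finished before the abort; with (0, 3, 2) returned by P1 and P2, it fits at step 3.
Minimality, checking each single-abort alternative: P5 alone leaves P1 blocked (short on res4); P1 alone leaves P2 blocked (short on res4); P7 alone leaves P1 blocked (short on res4); P2 alone leaves P1 blocked (short on res4); P6 alone leaves P1 blocked (short on res4); P8 alone leaves P1 blocked (short on res4).
The survivors complete as P7, P8, P6, P5. Verifying each step (starting from the post-abort pool):
  pool = (2, 3, 4)
  P7: need (1, 0, 2) fits (2, 3, 4); releases (0, 1, 2), pool now (2, 4, 6)
  P8: need (1, 0, 4) fits (2, 4, 6); releases (1, 2, 2), pool now (3, 6, 8)
  P6: need (3, 2, 8) fits (3, 6, 8); releases (1, 0, 1), pool now (4, 6, 9)
  P5: need (3, 3, 6) fits (4, 6, 9); releases (1, 0, 0), pool now (5, 6, 9)


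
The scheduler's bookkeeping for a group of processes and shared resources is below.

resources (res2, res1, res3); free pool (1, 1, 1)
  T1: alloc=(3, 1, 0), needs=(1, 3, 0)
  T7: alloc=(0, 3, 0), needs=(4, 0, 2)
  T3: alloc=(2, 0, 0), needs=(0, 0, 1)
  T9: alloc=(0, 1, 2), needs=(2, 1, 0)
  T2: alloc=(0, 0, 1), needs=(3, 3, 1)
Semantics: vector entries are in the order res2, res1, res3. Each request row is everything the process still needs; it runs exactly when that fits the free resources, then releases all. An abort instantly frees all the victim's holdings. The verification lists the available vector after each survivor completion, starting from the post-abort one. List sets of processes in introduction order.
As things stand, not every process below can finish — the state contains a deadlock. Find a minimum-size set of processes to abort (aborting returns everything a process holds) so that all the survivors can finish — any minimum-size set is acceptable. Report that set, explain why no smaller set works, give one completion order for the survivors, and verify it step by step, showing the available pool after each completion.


The answer: abort T7.
Key observation: aborting T7 returns (0, 3, 0), and T1 — hopeless before — runs at step 1 with the returned capacity in the pool.
Why nothing smaller works: aborting no one leaves the state deadlocked as given.
The survivors complete as T1, T3, T9, T2. Step-by-step check (starting from the post-abort pool):
  pool = (1, 4, 1)
  T1: need (1, 3, 0) fits (1, 4, 1); releases (3, 1, 0), pool now (4, 5, 1)
  T3: need (0, 0, 1) fits (4, 5, 1); releases (2, 0, 0), pool now (6, 5, 1)
  T9: need (2, 1, 0) fits (6, 5, 1); releases (0, 1, 2), pool now (6, 6, 3)
  T2: need (3, 3, 1) fits (6, 6, 3); releases (0, 0, 1), pool now (6, 6, 4)


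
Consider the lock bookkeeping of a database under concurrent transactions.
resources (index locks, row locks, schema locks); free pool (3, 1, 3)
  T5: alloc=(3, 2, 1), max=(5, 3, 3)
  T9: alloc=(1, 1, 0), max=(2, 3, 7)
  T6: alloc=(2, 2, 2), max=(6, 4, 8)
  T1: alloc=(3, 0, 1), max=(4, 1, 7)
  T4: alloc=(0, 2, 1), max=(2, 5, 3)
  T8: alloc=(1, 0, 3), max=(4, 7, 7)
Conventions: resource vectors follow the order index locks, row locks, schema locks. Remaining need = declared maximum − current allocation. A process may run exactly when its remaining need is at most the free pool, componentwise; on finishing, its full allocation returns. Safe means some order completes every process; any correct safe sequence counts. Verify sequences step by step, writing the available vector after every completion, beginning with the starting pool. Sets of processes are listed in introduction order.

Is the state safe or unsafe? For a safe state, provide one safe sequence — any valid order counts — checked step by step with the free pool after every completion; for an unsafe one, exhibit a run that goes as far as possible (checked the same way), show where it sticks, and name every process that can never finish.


UNSAFE.
Key observation: after T5, T4 the pool peaks at (6, 5, 5), and each blocked process is short somewhere: T9 on schema locks; T6 on schema locks; T1 on schema locks; T8 on row locks.
The run T5, T4 cannot be extended any further. Step-by-step check:
  pool = (3, 1, 3)
  T5: need (2, 1, 2) fits (3, 1, 3); releases (3, 2, 1), pool now (6, 3, 4)
  T4: need (2, 3, 2) fits (6, 3, 4); releases (0, 2, 1), pool now (6, 5, 5)
  blocked: T9 wants (1, 2, 7), pool (6, 5, 5) — not enough schema locks
  blocked: T6 wants (4, 2, 6), pool (6, 5, 5) — not enough schema locks
  blocked: T1 wants (1, 1, 6), pool (6, 5, 5) — not enough schema locks
  blocked: T8 wants (3, 7, 4), pool (6, 5, 5) — not enough row locks
Processes that can never finish: T9, T6, T1 and T8.


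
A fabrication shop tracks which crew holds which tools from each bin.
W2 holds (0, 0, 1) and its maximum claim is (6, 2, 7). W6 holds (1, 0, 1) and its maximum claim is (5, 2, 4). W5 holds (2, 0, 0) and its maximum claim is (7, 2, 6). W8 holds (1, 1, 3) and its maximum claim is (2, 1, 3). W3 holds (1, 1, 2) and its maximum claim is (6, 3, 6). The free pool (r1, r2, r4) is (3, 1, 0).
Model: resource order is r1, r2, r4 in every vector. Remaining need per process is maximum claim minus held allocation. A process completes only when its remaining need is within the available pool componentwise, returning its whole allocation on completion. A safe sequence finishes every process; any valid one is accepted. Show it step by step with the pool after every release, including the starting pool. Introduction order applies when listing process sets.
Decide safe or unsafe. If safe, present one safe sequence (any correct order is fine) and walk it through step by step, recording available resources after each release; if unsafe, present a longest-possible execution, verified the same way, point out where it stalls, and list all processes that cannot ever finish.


The state is SAFE; one workable sequence: W8, W6, W3, W5, W2.
Key observation: at W6 the run first touches a limit — (4, 2, 3) against (4, 2, 3), exact on a resource it actually requests.
Step-by-step check:
  pool = (3, 1, 0)
  W8 needs (1, 0, 0) <= (3, 1, 0) -> finishes; pool += (1, 1, 3) = (4, 2, 3)
  W6 needs (4, 2, 3) <= (4, 2, 3) -> finishes; pool += (1, 0, 1) = (5, 2, 4)
  W3 needs (5, 2, 4) <= (5, 2, 4) -> finishes; pool += (1, 1, 2) = (6, 3, 6)
  W5 needs (5, 2, 6) <= (6, 3, 6) -> finishes; pool += (2, 0, 0) = (8, 3, 6)
  W2 needs (6, 2, 6) <= (8, 3, 6) -> finishes; pool += (0, 0, 1) = (8, 3, 7)


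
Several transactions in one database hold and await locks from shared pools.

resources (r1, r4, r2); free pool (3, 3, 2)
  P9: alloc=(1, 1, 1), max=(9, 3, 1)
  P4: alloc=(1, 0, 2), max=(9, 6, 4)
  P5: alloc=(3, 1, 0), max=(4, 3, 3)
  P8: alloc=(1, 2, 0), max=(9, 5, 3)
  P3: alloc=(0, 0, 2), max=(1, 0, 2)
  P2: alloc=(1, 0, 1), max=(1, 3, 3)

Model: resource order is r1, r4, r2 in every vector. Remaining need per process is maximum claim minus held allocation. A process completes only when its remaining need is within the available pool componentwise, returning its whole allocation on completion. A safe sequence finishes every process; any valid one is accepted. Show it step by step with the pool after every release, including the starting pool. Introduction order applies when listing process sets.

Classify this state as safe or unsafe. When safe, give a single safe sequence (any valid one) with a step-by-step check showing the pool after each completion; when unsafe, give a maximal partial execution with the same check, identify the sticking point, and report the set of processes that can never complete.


UNSAFE — no complete ordering exists.
Key observation: even finishing P3, P5, P2 leaves just (7, 4, 5) free — too little r1 for any of the remaining processes.
Going as far as possible: P3, P5, P2; after that, nothing fits. Verifying each step:
  pool = (3, 3, 2)
  P3 needs (1, 0, 0) <= (3, 3, 2) -> finishes; pool += (0, 0, 2) = (3, 3, 4)
  P5 needs (1, 2, 3) <= (3, 3, 4) -> finishes; pool += (3, 1, 0) = (6, 4, 4)
  P2 needs (0, 3, 2) <= (6, 4, 4) -> finishes; pool += (1, 0, 1) = (7, 4, 5)
  P9 still needs (8, 2, 0) but only (7, 4, 5) is free — short on r1
  P4 still needs (8, 6, 2) but only (7, 4, 5) is free — short on r1 and r4
  P8 still needs (8, 3, 3) but only (7, 4, 5) is free — short on r1
Never able to finish: P9, P4 and P8.


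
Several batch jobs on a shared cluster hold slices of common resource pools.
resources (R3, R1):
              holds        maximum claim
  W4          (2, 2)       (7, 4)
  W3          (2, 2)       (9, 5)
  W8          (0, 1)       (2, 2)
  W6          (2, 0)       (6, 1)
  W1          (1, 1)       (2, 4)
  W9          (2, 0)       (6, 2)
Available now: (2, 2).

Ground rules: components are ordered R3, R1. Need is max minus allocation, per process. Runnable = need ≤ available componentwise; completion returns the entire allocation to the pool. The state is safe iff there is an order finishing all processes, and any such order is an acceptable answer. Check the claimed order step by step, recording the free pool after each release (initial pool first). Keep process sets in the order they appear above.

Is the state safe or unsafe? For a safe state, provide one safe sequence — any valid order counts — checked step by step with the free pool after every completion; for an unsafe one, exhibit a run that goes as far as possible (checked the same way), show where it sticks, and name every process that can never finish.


UNSAFE — no complete ordering exists.
Key observation: no order helps: past W8, W1, the free pool tops out at (3, 4), below what each blocked process needs in R3.
The run W8, W1 cannot be extended any further. Step-by-step check:
  pool = (2, 2)
  W8 needs (2, 1) <= (2, 2) -> finishes; pool += (0, 1) = (2, 3)
  W1 needs (1, 3) <= (2, 3) -> finishes; pool += (1, 1) = (3, 4)
  W4 cannot run: need (5, 2) vs free (3, 4) (insufficient R3)
  W3 cannot run: need (7, 3) vs free (3, 4) (insufficient R3)
  W6 cannot run: need (4, 1) vs free (3, 4) (insufficient R3)
  W9 cannot run: need (4, 2) vs free (3, 4) (insufficient R3)
Processes that can never finish: W4, W3, W6 and W9.


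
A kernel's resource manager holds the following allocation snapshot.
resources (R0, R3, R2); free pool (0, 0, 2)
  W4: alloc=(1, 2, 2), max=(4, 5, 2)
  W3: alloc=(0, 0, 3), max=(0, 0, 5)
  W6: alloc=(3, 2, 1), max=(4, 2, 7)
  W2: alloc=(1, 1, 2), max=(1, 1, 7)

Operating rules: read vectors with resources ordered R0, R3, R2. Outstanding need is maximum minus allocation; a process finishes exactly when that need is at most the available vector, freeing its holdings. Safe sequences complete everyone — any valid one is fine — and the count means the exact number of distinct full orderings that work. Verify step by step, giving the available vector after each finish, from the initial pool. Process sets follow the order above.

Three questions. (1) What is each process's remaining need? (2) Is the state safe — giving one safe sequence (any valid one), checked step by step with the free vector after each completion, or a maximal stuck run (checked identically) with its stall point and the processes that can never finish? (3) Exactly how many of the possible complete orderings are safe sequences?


(1) Outstanding need per process (order R0, R3, R2):
  W4: (3, 3, 0)
  W3: (0, 0, 2)
  W6: (1, 0, 6)
  W2: (0, 0, 5)
(2) SAFE. One safe sequence: W3, W2, W6, W4.
Key observation: the first exact fit in this order is W3 — it needs (0, 0, 2) with (0, 0, 2) free, meeting a requested resource to the last unit.
Step-by-step check:
  pool = (0, 0, 2)
  W3: need (0, 0, 2) fits (0, 0, 2); releases (0, 0, 3), pool now (0, 0, 5)
  W2: need (0, 0, 5) fits (0, 0, 5); releases (1, 1, 2), pool now (1, 1, 7)
  W6: need (1, 0, 6) fits (1, 1, 7); releases (3, 2, 1), pool now (4, 3, 8)
  W4: need (3, 3, 0) fits (4, 3, 8); releases (1, 2, 2), pool now (5, 5, 10)
(3) The exact count: 1 of the possible complete orderings is a safe sequence.


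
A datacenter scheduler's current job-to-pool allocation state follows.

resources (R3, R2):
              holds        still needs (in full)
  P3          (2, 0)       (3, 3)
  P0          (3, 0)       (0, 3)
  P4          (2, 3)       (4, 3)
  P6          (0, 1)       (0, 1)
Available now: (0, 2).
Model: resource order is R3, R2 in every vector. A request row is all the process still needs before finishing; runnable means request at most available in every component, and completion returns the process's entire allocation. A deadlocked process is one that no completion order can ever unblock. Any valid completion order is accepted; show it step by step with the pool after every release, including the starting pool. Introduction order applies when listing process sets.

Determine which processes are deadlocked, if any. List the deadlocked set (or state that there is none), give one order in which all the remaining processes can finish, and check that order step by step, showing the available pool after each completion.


The deadlocked set is empty.
Key observation: beginning at P6, releases accumulate fast enough that every process eventually fits.
One completion order for the rest: P6, P0, P3, P4. Check, step by step:
  pool = (0, 2)
  P6: need (0, 1) fits (0, 2); releases (0, 1), pool now (0, 3)
  P0: need (0, 3) fits (0, 3); releases (3, 0), pool now (3, 3)
  P3: need (3, 3) fits (3, 3); releases (2, 0), pool now (5, 3)
  P4: need (4, 3) fits (5, 3); releases (2, 3), pool now (7, 6)


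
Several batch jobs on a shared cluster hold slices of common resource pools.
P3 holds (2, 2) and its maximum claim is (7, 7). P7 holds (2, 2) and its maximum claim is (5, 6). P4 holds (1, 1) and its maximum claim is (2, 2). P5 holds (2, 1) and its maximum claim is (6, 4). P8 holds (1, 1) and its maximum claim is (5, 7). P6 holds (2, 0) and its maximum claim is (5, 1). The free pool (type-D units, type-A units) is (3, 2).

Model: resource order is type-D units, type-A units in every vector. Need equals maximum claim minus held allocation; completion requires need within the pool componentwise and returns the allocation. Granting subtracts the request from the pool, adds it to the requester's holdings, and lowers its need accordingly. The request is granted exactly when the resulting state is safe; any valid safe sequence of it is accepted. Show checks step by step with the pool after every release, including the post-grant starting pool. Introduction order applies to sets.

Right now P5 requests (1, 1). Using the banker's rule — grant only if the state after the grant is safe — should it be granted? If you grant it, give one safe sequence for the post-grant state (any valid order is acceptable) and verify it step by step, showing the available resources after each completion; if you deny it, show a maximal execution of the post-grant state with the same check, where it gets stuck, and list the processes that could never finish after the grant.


GRANT — the state after the grant stays safe, e.g. via P4, P5, P7, P6, P3, P8.
Key observation: even at the reduced pool (2, 1), P4 fits immediately, so safety survives the grant.
Step-by-step check of the post-grant state:
  pool = (2, 1)
  P4 needs (1, 1) <= (2, 1) -> finishes; pool += (1, 1) = (3, 2)
  P5 needs (3, 2) <= (3, 2) -> finishes; pool += (3, 2) = (6, 4)
  P7 needs (3, 4) <= (6, 4) -> finishes; pool += (2, 2) = (8, 6)
  P6 needs (3, 1) <= (8, 6) -> finishes; pool += (2, 0) = (10, 6)
  P3 needs (5, 5) <= (10, 6) -> finishes; pool += (2, 2) = (12, 8)
  P8 needs (4, 6) <= (12, 8) -> finishes; pool += (1, 1) = (13, 9)


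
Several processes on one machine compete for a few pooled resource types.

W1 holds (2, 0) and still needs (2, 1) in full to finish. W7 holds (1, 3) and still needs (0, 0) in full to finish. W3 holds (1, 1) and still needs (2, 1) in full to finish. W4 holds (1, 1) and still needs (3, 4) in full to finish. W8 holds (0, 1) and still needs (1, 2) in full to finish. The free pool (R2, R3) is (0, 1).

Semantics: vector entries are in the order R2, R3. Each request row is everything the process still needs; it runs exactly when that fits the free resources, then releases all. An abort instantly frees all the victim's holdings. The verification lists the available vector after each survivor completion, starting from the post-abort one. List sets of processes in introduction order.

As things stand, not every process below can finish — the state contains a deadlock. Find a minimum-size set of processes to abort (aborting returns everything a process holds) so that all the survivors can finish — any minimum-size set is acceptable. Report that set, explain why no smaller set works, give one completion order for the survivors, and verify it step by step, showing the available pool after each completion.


Abort W3.
Key observation: before aborting W3, W1 was permanently blocked — no order could ever run it; afterwards it completes at step 2.
Minimality: the empty abort set fails — the state is deadlocked as it stands.
One survivor order: W7, W1, W4, W8. Check, step by step (post-abort pool first):
  pool = (1, 2)
  W7 needs (0, 0) <= (1, 2) -> finishes; pool += (1, 3) = (2, 5)
  W1 needs (2, 1) <= (2, 5) -> finishes; pool += (2, 0) = (4, 5)
  W4 needs (3, 4) <= (4, 5) -> finishes; pool += (1, 1) = (5, 6)
  W8 needs (1, 2) <= (5, 6) -> finishes; pool += (0, 1) = (5, 7)


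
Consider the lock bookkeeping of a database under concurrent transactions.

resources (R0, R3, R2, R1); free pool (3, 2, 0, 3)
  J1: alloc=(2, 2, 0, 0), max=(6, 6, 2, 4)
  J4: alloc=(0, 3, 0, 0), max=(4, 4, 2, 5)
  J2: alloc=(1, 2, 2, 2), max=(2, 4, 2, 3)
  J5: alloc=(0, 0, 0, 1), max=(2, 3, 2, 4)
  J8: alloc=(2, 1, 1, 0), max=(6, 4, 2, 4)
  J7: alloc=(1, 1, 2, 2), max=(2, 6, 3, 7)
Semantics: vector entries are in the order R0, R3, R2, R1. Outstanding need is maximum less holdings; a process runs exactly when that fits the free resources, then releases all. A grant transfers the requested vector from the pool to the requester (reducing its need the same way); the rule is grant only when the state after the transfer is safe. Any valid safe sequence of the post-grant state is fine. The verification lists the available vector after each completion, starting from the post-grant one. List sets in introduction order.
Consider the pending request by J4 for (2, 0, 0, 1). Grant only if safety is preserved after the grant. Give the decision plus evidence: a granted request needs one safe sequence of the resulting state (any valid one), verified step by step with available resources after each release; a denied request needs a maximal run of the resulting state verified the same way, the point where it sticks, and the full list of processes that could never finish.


GRANT. The post-grant state is safe; one safe sequence: J2, J5, J4, J7, J1, J8.
Key observation: after the grant the pool drops to (1, 2, 0, 2), which still lets J2 finish first and unwind the rest.
Check on the post-grant state, step by step:
  pool = (1, 2, 0, 2)
  J2: need (1, 2, 0, 1) fits (1, 2, 0, 2); releases (1, 2, 2, 2), pool now (2, 4, 2, 4)
  J5: need (2, 3, 2, 3) fits (2, 4, 2, 4); releases (0, 0, 0, 1), pool now (2, 4, 2, 5)
  J4: need (2, 1, 2, 4) fits (2, 4, 2, 5); releases (2, 3, 0, 1), pool now (4, 7, 2, 6)
  J7: need (1, 5, 1, 5) fits (4, 7, 2, 6); releases (1, 1, 2, 2), pool now (5, 8, 4, 8)
  J1: need (4, 4, 2, 4) fits (5, 8, 4, 8); releases (2, 2, 0, 0), pool now (7, 10, 4, 8)
  J8: need (4, 3, 1, 4) fits (7, 10, 4, 8); releases (2, 1, 1, 0), pool now (9, 11, 5, 8)


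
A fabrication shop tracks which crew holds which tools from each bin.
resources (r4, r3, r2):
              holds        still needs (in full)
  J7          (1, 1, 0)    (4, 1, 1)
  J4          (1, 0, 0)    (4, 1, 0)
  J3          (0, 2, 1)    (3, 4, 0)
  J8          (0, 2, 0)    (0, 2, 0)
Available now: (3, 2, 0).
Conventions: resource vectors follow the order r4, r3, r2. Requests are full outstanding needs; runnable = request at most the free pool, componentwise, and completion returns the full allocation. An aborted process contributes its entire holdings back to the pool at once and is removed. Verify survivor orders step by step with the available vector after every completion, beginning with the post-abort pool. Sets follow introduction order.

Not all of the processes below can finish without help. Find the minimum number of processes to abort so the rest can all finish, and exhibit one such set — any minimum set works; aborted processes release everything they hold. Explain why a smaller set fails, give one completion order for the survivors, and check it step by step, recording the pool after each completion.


Abort J4.
Key observation: the returned (1, 0, 0) from J4 is what brings J7 — unrunnable before, under any order — into play at step 3.
Why nothing smaller works: aborting no one leaves the state deadlocked as given.
Survivors finish in the order: J8, J3, J7. Walking it through (pool after the aborts first):
  pool = (4, 2, 0)
  run J8 (needs (0, 2, 0), free (4, 2, 0)); after release of (0, 2, 0) the pool is (4, 4, 0)
  run J3 (needs (3, 4, 0), free (4, 4, 0)); after release of (0, 2, 1) the pool is (4, 6, 1)
  run J7 (needs (4, 1, 1), free (4, 6, 1)); after release of (1, 1, 0) the pool is (5, 7, 1)


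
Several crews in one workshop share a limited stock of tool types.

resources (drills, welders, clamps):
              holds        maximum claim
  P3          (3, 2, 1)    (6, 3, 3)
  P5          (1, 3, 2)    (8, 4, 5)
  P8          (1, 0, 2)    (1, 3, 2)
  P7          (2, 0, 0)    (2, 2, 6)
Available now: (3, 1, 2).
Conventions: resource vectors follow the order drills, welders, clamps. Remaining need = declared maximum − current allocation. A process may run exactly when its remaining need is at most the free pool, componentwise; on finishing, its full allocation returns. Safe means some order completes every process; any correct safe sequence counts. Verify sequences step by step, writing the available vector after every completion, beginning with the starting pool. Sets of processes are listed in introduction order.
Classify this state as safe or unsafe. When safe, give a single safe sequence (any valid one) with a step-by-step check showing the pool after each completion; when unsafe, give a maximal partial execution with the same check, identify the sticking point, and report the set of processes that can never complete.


SAFE — a valid safe sequence is P3, P8, P5, P7.
Key observation: the order's first zero-slack moment is P3 ((3, 1, 2) needed, (3, 1, 2) free — a requested resource with nothing to spare).
Check, step by step:
  pool = (3, 1, 2)
  run P3 (needs (3, 1, 2), free (3, 1, 2)); after release of (3, 2, 1) the pool is (6, 3, 3)
  run P8 (needs (0, 3, 0), free (6, 3, 3)); after release of (1, 0, 2) the pool is (7, 3, 5)
  run P5 (needs (7, 1, 3), free (7, 3, 5)); after release of (1, 3, 2) the pool is (8, 6, 7)
  run P7 (needs (0, 2, 6), free (8, 6, 7)); after release of (2, 0, 0) the pool is (10, 6, 7)


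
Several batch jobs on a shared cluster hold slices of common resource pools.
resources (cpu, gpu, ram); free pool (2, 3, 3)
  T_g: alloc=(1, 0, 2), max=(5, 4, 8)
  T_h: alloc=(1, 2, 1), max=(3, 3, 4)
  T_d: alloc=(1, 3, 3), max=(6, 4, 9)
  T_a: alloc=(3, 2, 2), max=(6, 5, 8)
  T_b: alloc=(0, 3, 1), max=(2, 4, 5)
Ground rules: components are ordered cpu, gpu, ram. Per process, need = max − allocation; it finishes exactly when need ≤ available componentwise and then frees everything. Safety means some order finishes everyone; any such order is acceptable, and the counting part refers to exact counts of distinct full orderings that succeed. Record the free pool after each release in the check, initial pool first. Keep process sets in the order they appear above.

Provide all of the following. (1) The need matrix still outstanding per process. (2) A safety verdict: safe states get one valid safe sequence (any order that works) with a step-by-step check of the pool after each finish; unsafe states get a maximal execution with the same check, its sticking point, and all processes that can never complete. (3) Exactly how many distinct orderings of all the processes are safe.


(1) Need matrix, components ordered cpu, gpu, ram:
  T_g: (4, 4, 6)
  T_h: (2, 1, 3)
  T_d: (5, 1, 6)
  T_a: (3, 3, 6)
  T_b: (2, 1, 4)
(2) UNSAFE — no complete ordering exists.
Key observation: once T_h, T_b finish, the pool peaks at (3, 8, 5) — and every remaining process still needs more ram than that.
Going as far as possible: T_h, T_b; after that, nothing fits. Walking it through:
  pool = (2, 3, 3)
  T_h: need (2, 1, 3) fits (2, 3, 3); releases (1, 2, 1), pool now (3, 5, 4)
  T_b: need (2, 1, 4) fits (3, 5, 4); releases (0, 3, 1), pool now (3, 8, 5)
  T_g still needs (4, 4, 6) but only (3, 8, 5) is free — short on cpu and ram
  T_d still needs (5, 1, 6) but only (3, 8, 5) is free — short on cpu and ram
  T_a still needs (3, 3, 6) but only (3, 8, 5) is free — short on ram
Processes that can never finish: T_g, T_d and T_a.
(3) Precisely 0 of the possible complete orderings are safe sequences.


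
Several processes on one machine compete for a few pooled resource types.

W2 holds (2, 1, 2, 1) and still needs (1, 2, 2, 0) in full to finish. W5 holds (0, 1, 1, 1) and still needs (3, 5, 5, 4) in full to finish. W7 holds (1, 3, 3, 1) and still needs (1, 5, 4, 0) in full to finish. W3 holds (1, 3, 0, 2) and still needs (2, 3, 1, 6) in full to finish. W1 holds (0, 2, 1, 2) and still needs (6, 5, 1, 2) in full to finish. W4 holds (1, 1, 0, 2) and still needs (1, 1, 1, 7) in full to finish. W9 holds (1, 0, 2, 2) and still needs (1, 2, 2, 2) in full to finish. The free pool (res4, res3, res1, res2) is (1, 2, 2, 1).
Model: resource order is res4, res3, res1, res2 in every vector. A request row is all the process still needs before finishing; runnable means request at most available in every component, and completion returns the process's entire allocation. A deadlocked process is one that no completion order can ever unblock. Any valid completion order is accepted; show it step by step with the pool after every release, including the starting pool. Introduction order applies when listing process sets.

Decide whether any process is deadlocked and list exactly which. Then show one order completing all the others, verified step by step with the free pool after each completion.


Deadlocked set: W5, W7, W3, W1 and W4.
Key observation: after W2, W9 the pool peaks at (4, 3, 6, 4), and each blocked process is short somewhere: W5 on res3; W7 on res3; W3 on res2; W1 on res4, res3; W4 on res2.
A valid finishing order for the others: W2, W9. Walking it through:
  pool = (1, 2, 2, 1)
  W2 needs (1, 2, 2, 0) <= (1, 2, 2, 1) -> finishes; pool += (2, 1, 2, 1) = (3, 3, 4, 2)
  W9 needs (1, 2, 2, 2) <= (3, 3, 4, 2) -> finishes; pool += (1, 0, 2, 2) = (4, 3, 6, 4)
None of the blocked processes ever fits:
  blocked: W5 wants (3, 5, 5, 4), pool (4, 3, 6, 4) — not enough res3
  blocked: W7 wants (1, 5, 4, 0), pool (4, 3, 6, 4) — not enough res3
  blocked: W3 wants (2, 3, 1, 6), pool (4, 3, 6, 4) — not enough res2
  blocked: W1 wants (6, 5, 1, 2), pool (4, 3, 6, 4) — not enough res4 and res3
  blocked: W4 wants (1, 1, 1, 7), pool (4, 3, 6, 4) — not enough res2


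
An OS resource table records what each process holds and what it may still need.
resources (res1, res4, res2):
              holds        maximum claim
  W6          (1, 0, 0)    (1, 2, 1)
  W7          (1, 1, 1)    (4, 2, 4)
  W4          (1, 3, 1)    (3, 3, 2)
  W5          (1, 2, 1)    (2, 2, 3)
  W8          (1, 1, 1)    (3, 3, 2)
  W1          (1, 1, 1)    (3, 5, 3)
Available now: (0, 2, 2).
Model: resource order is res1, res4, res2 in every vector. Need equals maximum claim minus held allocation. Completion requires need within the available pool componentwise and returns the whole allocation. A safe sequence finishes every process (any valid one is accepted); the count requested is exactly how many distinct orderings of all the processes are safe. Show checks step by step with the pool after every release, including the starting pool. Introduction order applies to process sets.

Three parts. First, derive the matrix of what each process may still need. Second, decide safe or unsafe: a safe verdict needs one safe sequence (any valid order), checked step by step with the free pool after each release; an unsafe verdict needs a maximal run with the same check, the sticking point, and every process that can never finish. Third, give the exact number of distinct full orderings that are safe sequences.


(1) Outstanding need per process (order res1, res4, res2):
  W6: (0, 2, 1)
  W7: (3, 1, 3)
  W4: (2, 0, 1)
  W5: (1, 0, 2)
  W8: (2, 2, 1)
  W1: (2, 4, 2)
(2) The state is SAFE; one workable sequence: W6, W5, W1, W4, W8, W7.
Key observation: W6 marks the first exact bind of the order: its need (0, 2, 1) fits the free (0, 2, 2) with zero slack on a requested resource.
Step-by-step check:
  pool = (0, 2, 2)
  W6 needs (0, 2, 1) <= (0, 2, 2) -> finishes; pool += (1, 0, 0) = (1, 2, 2)
  W5 needs (1, 0, 2) <= (1, 2, 2) -> finishes; pool += (1, 2, 1) = (2, 4, 3)
  W1 needs (2, 4, 2) <= (2, 4, 3) -> finishes; pool += (1, 1, 1) = (3, 5, 4)
  W4 needs (2, 0, 1) <= (3, 5, 4) -> finishes; pool += (1, 3, 1) = (4, 8, 5)
  W8 needs (2, 2, 1) <= (4, 8, 5) -> finishes; pool += (1, 1, 1) = (5, 9, 6)
  W7 needs (3, 1, 3) <= (5, 9, 6) -> finishes; pool += (1, 1, 1) = (6, 10, 7)
(3) The exact count: 18 of the possible complete orderings are safe sequences.


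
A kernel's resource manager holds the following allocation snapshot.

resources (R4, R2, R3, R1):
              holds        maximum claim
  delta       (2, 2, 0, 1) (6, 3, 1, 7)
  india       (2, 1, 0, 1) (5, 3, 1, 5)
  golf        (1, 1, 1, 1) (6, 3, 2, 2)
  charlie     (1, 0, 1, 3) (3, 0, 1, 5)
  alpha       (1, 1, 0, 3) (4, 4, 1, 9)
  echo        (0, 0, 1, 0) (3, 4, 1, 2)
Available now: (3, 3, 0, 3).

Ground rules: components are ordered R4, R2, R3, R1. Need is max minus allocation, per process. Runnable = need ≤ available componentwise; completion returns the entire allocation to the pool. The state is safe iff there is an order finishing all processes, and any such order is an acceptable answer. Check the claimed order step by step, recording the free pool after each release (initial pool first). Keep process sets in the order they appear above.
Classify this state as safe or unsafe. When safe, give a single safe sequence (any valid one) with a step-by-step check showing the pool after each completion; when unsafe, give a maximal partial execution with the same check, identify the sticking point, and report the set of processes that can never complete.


SAFE — a valid safe sequence is charlie, alpha, golf, echo, india, delta.
Key observation: at alpha the run first touches a limit — (3, 3, 1, 6) against (4, 3, 1, 6), exact on a resource it actually requests.
Step-by-step check:
  pool = (3, 3, 0, 3)
  run charlie (needs (2, 0, 0, 2), free (3, 3, 0, 3)); after release of (1, 0, 1, 3) the pool is (4, 3, 1, 6)
  run alpha (needs (3, 3, 1, 6), free (4, 3, 1, 6)); after release of (1, 1, 0, 3) the pool is (5, 4, 1, 9)
  run golf (needs (5, 2, 1, 1), free (5, 4, 1, 9)); after release of (1, 1, 1, 1) the pool is (6, 5, 2, 10)
  run echo (needs (3, 4, 0, 2), free (6, 5, 2, 10)); after release of (0, 0, 1, 0) the pool is (6, 5, 3, 10)
  run india (needs (3, 2, 1, 4), free (6, 5, 3, 10)); after release of (2, 1, 0, 1) the pool is (8, 6, 3, 11)
  run delta (needs (4, 1, 1, 6), free (8, 6, 3, 11)); after release of (2, 2, 0, 1) the pool is (10, 8, 3, 12)


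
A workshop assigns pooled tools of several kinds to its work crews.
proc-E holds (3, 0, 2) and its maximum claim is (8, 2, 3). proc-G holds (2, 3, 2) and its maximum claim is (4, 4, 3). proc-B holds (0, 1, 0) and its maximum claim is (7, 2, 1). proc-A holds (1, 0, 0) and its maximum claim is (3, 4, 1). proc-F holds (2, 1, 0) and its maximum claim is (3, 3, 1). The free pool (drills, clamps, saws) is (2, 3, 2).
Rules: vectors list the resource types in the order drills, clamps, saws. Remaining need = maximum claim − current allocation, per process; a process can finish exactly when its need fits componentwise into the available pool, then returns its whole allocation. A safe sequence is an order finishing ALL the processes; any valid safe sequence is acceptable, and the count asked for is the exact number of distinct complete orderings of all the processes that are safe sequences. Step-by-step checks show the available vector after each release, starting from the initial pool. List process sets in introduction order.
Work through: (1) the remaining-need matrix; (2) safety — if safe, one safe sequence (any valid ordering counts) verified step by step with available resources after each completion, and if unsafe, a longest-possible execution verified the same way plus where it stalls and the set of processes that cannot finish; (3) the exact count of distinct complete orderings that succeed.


(1) Remaining need (order drills, clamps, saws):
  proc-E: (5, 2, 1)
  proc-G: (2, 1, 1)
  proc-B: (7, 1, 1)
  proc-A: (2, 4, 1)
  proc-F: (1, 2, 1)
(2) SAFE. One safe sequence: proc-G, proc-A, proc-F, proc-B, proc-E.
Key observation: the first exact fit in this order is proc-G — it needs (2, 1, 1) with (2, 3, 2) free, meeting a requested resource to the last unit.
Walking it through:
  pool = (2, 3, 2)
  proc-G needs (2, 1, 1) <= (2, 3, 2) -> finishes; pool += (2, 3, 2) = (4, 6, 4)
  proc-A needs (2, 4, 1) <= (4, 6, 4) -> finishes; pool += (1, 0, 0) = (5, 6, 4)
  proc-F needs (1, 2, 1) <= (5, 6, 4) -> finishes; pool += (2, 1, 0) = (7, 7, 4)
  proc-B needs (7, 1, 1) <= (7, 7, 4) -> finishes; pool += (0, 1, 0) = (7, 8, 4)
  proc-E needs (5, 2, 1) <= (7, 8, 4) -> finishes; pool += (3, 0, 2) = (10, 8, 6)
(3) The exact count: 16 of the possible complete orderings are safe sequences.


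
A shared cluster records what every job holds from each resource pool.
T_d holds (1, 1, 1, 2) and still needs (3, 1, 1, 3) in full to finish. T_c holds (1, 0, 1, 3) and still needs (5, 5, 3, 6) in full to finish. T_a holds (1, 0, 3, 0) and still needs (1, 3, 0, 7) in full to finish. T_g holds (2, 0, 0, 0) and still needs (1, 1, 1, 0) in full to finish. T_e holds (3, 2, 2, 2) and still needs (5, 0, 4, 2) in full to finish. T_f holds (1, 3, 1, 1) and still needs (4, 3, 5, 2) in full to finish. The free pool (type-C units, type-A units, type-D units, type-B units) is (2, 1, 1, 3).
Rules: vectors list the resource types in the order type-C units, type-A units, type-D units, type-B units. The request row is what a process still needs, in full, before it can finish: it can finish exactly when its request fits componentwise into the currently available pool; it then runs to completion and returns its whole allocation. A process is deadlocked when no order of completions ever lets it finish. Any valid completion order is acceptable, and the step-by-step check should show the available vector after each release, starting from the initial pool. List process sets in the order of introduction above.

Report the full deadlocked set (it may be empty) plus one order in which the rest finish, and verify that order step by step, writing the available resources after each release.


Deadlocked: T_c, T_a, T_e and T_f.
Key observation: after T_g, T_d the pool peaks at (5, 2, 2, 5), and each blocked process is short somewhere: T_c on type-A units, type-D units, type-B units; T_a on type-A units, type-B units; T_e on type-D units; T_f on type-A units, type-D units.
The rest can finish in the order T_g, T_d. Check, step by step:
  pool = (2, 1, 1, 3)
  T_g: need (1, 1, 1, 0) fits (2, 1, 1, 3); releases (2, 0, 0, 0), pool now (4, 1, 1, 3)
  T_d: need (3, 1, 1, 3) fits (4, 1, 1, 3); releases (1, 1, 1, 2), pool now (5, 2, 2, 5)
The blocked processes can never fit:
  blocked: T_c wants (5, 5, 3, 6), pool (5, 2, 2, 5) — not enough type-A units, type-D units and type-B units
  blocked: T_a wants (1, 3, 0, 7), pool (5, 2, 2, 5) — not enough type-A units and type-B units
  blocked: T_e wants (5, 0, 4, 2), pool (5, 2, 2, 5) — not enough type-D units
  blocked: T_f wants (4, 3, 5, 2), pool (5, 2, 2, 5) — not enough type-A units and type-D units


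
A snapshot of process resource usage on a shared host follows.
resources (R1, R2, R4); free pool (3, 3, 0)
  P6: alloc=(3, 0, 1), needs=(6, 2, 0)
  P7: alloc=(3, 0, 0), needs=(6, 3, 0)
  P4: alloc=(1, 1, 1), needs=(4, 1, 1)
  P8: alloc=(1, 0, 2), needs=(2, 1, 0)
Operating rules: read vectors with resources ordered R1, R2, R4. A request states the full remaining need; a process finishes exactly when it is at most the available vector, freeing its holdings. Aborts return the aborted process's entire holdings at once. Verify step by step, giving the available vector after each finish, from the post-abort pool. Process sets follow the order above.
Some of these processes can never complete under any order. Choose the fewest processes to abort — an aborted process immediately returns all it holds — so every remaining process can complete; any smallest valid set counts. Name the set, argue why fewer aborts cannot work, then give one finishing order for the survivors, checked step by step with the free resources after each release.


Minimum abort set: P6.
Key observation: aborting P6 returns (3, 0, 1), and P7 — hopeless before — runs at step 3 with the returned capacity in the pool.
Why nothing smaller works: aborting no one leaves the state deadlocked as given.
One survivor order: P8, P4, P7. Step-by-step check (post-abort pool first):
  pool = (6, 3, 1)
  P8 needs (2, 1, 0) <= (6, 3, 1) -> finishes; pool += (1, 0, 2) = (7, 3, 3)
  P4 needs (4, 1, 1) <= (7, 3, 3) -> finishes; pool += (1, 1, 1) = (8, 4, 4)
  P7 needs (6, 3, 0) <= (8, 4, 4) -> finishes; pool += (3, 0, 0) = (11, 4, 4)
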